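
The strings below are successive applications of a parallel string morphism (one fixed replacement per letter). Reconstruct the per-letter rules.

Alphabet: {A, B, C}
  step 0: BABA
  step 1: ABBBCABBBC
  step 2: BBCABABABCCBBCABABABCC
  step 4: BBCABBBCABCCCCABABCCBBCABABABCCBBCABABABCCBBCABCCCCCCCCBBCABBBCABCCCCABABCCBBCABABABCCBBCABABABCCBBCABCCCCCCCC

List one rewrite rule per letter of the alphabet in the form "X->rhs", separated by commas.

  step 1 ⇒ step 2: ABBBCABBBC ⇒ BBC·AB·AB·AB·CC·BBC·AB·AB·AB·CC
    A ↦ BBC
    B ↦ AB
    C ↦ CC

A->BBC, B->AB, C->CC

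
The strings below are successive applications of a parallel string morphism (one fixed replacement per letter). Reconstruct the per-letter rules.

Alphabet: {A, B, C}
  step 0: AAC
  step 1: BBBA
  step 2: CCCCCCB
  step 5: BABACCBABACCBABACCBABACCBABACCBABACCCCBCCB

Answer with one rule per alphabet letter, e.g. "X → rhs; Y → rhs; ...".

A->B, B->CC, C->BA

  step 1 ⇒ step 2: BBBA ⇒ CC·CC·CC·B
    A ↦ B
    B ↦ CC
  step 0 ⇒ step 1: AAC ⇒ B·B·BA
    C ↦ BA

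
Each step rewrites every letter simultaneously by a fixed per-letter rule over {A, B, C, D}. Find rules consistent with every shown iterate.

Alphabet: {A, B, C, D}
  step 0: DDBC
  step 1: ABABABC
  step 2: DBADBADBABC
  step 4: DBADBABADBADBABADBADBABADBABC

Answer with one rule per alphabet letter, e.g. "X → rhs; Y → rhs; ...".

A->DB, B->A, C->BC, D->AB

  step 1 ⇒ step 2: ABABABC ⇒ DB·A·DB·A·DB·A·BC
    A ↦ DB
    B ↦ A
    C ↦ BC
  step 0 ⇒ step 1: DDBC ⇒ AB·AB·A·BC
    D ↦ AB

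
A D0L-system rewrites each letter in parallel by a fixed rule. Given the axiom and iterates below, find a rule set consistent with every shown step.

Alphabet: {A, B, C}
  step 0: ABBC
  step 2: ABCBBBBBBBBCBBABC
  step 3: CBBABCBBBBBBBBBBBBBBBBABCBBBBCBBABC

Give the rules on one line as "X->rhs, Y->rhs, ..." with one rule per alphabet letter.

A->C, B->BB, C->ABC

  step 2 ⇒ step 3: ABCBBBBBBBBCBBABC ⇒ C·BB·ABC·BB·BB·BB·BB·BB·BB·BB·BB·ABC·BB·BB·C·BB·ABC
    A ↦ C
    B ↦ BB
    C ↦ ABC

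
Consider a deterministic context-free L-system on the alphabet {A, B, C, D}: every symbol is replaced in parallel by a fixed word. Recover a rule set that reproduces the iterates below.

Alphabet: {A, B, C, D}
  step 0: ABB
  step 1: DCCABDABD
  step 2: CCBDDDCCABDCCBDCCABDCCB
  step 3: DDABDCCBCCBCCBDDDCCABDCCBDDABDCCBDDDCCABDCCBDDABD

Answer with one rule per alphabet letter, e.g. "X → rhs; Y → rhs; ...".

  step 2 ⇒ step 3: CCBDDDCCABDCCBDCCABDCCB ⇒ D·D·ABD·CCB·CCB·CCB·D·D·DCC·ABD·CCB·D·D·ABD·CCB·D·D·DCC·ABD·CCB·D·D·ABD
    A ↦ DCC
    B ↦ ABD
    C ↦ D
    D ↦ CCB

A->DCC, B->ABD, C->D, D->CCB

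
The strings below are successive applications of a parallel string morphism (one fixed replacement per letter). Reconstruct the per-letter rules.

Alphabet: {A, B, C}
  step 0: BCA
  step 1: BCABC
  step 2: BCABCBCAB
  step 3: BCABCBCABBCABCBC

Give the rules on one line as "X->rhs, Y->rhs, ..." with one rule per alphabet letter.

  step 2 ⇒ step 3: BCABCBCAB ⇒ BC·AB·C·BC·AB·BC·AB·C·BC
    A ↦ C
    B ↦ BC
    C ↦ AB

A->C, B->BC, C->AB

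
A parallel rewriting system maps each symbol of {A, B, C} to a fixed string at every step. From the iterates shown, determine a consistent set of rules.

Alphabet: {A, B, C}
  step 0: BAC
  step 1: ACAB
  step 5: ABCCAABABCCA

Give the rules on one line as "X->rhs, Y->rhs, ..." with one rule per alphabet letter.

A->C, B->A, C->AB

  step 0 ⇒ step 1: BAC ⇒ A·C·AB
    A ↦ C
    B ↦ A
    C ↦ AB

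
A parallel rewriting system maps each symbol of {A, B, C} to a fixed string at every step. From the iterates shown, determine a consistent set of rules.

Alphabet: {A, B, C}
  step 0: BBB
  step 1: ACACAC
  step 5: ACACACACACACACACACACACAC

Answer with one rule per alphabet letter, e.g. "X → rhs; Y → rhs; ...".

A->B, B->AC, C->B

  step 0 ⇒ step 1: BBB ⇒ AC·AC·AC
    B ↦ AC
    A ↦ B  (constrained at step 1)
    C ↦ B  (constrained at step 1)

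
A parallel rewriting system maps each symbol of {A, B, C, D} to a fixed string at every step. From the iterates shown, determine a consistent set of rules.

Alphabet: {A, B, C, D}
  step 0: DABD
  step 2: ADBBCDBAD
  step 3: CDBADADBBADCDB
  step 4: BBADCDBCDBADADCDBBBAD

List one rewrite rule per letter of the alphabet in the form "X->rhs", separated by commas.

  step 3 ⇒ step 4: CDBADADBBADCDB ⇒ B·B·AD·CD·B·CD·B·AD·AD·CD·B·B·B·AD
    A ↦ CD
    B ↦ AD
    C ↦ B
    D ↦ B

A->CD, B->AD, C->B, D->B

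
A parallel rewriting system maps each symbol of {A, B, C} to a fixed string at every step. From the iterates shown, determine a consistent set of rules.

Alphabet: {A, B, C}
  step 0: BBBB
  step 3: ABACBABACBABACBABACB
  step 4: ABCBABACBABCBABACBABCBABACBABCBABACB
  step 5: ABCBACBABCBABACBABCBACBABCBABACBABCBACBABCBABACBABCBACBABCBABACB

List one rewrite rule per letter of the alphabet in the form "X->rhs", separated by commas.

  step 4 ⇒ step 5: ABCBABACBABCBABACBABCBABACBABCBABACB ⇒ AB·CB·A·CB·AB·CB·AB·A·CB·AB·CB·A·CB·AB·CB·AB·A·CB·AB·CB·A·CB·AB·CB·AB·A·CB·AB·CB·A·CB·AB·CB·AB·A·CB
    A ↦ AB
    B ↦ CB
    C ↦ A

A->AB, B->CB, C->A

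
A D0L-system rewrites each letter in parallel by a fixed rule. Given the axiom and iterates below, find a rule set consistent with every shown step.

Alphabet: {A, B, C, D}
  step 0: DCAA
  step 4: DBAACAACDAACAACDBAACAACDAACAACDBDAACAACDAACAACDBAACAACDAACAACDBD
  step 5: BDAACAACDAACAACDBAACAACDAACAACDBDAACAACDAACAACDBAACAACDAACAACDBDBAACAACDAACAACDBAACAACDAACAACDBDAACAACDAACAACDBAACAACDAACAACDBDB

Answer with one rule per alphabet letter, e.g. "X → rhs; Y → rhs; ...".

A->AAC, B->D, C->D, D->B

  step 4 ⇒ step 5: DBAACAACDAACAACDBAACAACDAACAACDBDAACAACDAACAACDBAACAACDAACAACDBD ⇒ B·D·AAC·AAC·D·AAC·AAC·D·B·AAC·AAC·D·AAC·AAC·D·B·D·AAC·AAC·D·AAC·AAC·D·B·AAC·AAC·D·AAC·AAC·D·B·D·B·AAC·AAC·D·AAC·AAC·D·B·AAC·AAC·D·AAC·AAC·D·B·D·AAC·AAC·D·AAC·AAC·D·B·AAC·AAC·D·AAC·AAC·D·B·D·B
    A ↦ AAC
    B ↦ D
    C ↦ D
    D ↦ B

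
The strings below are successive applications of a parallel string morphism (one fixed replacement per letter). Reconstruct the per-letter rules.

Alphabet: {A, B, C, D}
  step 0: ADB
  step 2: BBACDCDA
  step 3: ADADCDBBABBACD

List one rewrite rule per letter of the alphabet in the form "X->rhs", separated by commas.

  step 2 ⇒ step 3: BBACDCDA ⇒ AD·AD·CD·BB·A·BB·A·CD
    A ↦ CD
    B ↦ AD
    C ↦ BB
    D ↦ A

A->CD, B->AD, C->BB, D->A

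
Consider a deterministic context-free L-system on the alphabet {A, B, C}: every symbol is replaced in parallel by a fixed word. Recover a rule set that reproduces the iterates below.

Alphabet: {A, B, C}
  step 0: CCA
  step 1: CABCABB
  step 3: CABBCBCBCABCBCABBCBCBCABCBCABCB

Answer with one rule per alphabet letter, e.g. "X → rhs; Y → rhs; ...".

A->B, B->CB, C->CAB

  step 0 ⇒ step 1: CCA ⇒ CAB·CAB·B
    A ↦ B
    C ↦ CAB
    B ↦ CB  (constrained at step 1)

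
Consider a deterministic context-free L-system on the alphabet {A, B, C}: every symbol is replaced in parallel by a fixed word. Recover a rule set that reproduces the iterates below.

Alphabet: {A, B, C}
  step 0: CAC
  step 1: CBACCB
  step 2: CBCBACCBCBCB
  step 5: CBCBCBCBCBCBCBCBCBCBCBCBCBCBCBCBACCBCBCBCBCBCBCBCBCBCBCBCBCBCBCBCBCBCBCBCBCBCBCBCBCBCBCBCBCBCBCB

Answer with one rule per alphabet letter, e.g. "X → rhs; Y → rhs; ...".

A->AC, B->CB, C->CB

  step 1 ⇒ step 2: CBACCB ⇒ CB·CB·AC·CB·CB·CB
    A ↦ AC
    B ↦ CB
    C ↦ CB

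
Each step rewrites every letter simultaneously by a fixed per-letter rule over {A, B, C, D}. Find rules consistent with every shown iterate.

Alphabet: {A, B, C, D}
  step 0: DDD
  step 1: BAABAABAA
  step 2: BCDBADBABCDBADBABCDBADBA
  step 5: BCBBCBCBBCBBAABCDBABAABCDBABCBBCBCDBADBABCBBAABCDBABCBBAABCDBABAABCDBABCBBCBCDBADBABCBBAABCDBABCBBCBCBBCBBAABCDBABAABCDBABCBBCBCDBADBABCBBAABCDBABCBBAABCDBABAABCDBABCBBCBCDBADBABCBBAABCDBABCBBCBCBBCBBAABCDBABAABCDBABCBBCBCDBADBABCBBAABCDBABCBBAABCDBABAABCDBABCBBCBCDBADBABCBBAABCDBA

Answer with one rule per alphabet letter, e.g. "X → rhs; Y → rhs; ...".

A->DBA, B->BC, C->B, D->BAA

  step 1 ⇒ step 2: BAABAABAA ⇒ BC·DBA·DBA·BC·DBA·DBA·BC·DBA·DBA
    A ↦ DBA
    B ↦ BC
    C ↦ B  (constrained at step 2)
  step 0 ⇒ step 1: DDD ⇒ BAA·BAA·BAA
    D ↦ BAA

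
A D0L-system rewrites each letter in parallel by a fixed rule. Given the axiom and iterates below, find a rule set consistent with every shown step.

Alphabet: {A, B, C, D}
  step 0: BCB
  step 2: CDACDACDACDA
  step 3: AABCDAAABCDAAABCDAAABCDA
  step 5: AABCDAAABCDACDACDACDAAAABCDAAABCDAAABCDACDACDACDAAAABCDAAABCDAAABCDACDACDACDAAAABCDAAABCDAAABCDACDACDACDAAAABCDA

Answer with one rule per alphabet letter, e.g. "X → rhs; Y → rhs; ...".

  step 2 ⇒ step 3: CDACDACDACDA ⇒ AA·B·CDA·AA·B·CDA·AA·B·CDA·AA·B·CDA
    A ↦ CDA
    C ↦ AA
    D ↦ B
    B ↦ A  (constrained at step 0)

A->CDA, B->A, C->AA, D->B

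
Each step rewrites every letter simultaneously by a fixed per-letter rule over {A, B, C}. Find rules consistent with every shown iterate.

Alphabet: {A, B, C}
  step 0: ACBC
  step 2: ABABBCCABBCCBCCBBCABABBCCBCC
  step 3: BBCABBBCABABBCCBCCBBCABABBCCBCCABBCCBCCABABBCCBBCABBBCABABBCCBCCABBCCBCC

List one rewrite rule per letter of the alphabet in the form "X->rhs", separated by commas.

  step 2 ⇒ step 3: ABABBCCABBCCBCCBBCABABBCCBCC ⇒ BBC·AB·BBC·AB·AB·BCC·BCC·BBC·AB·AB·BCC·BCC·AB·BCC·BCC·AB·AB·BCC·BBC·AB·BBC·AB·AB·BCC·BCC·AB·BCC·BCC
    A ↦ BBC
    B ↦ AB
    C ↦ BCC

A->BBC, B->AB, C->BCC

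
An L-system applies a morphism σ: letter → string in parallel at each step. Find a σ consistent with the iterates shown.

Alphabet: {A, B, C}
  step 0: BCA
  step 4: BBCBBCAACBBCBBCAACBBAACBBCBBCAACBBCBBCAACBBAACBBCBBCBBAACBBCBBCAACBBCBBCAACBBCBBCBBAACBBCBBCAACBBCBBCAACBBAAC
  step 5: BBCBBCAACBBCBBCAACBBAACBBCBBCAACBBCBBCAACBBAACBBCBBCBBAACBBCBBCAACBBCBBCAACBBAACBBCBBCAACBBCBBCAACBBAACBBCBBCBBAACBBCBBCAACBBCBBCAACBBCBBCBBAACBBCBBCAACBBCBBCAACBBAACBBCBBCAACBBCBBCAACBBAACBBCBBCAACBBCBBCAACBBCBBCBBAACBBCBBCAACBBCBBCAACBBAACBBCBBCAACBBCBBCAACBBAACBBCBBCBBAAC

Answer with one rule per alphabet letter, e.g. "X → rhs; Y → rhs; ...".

  step 4 ⇒ step 5: BBCBBCAACBBCBBCAACBBAACBBCBBCAACBBCBBCAACBBAACBBCBBCBBAACBBCBBCAACBBCBBCAACBBCBBCBBAACBBCBBCAACBBCBBCAACBBAAC ⇒ BBC·BBC·AAC·BBC·BBC·AAC·B·B·AAC·BBC·BBC·AAC·BBC·BBC·AAC·B·B·AAC·BBC·BBC·B·B·AAC·BBC·BBC·AAC·BBC·BBC·AAC·B·B·AAC·BBC·BBC·AAC·BBC·BBC·AAC·B·B·AAC·BBC·BBC·B·B·AAC·BBC·BBC·AAC·BBC·BBC·AAC·BBC·BBC·B·B·AAC·BBC·BBC·AAC·BBC·BBC·AAC·B·B·AAC·BBC·BBC·AAC·BBC·BBC·AAC·B·B·AAC·BBC·BBC·AAC·BBC·BBC·AAC·BBC·BBC·B·B·AAC·BBC·BBC·AAC·BBC·BBC·AAC·B·B·AAC·BBC·BBC·AAC·BBC·BBC·AAC·B·B·AAC·BBC·BBC·B·B·AAC
    A ↦ B
    B ↦ BBC
    C ↦ AAC

A->B, B->BBC, C->AAC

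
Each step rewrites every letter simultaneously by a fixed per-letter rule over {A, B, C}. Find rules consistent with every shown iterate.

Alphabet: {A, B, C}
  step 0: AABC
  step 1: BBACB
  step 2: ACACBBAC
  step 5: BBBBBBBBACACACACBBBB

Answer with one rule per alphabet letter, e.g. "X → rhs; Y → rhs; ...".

  step 1 ⇒ step 2: BBACB ⇒ AC·AC·B·B·AC
    A ↦ B
    B ↦ AC
    C ↦ B

A->B, B->AC, C->B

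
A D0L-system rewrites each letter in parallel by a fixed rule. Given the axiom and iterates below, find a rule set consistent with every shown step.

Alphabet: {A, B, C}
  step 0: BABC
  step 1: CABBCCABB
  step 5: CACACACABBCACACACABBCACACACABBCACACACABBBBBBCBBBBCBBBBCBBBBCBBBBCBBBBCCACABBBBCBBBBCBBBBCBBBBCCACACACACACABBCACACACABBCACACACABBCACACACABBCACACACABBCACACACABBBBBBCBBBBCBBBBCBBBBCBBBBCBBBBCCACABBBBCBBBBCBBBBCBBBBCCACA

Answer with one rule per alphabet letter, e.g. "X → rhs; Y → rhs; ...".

  step 0 ⇒ step 1: BABC ⇒ CA·BBC·CA·BB
    A ↦ BBC
    B ↦ CA
    C ↦ BB

A->BBC, B->CA, C->BB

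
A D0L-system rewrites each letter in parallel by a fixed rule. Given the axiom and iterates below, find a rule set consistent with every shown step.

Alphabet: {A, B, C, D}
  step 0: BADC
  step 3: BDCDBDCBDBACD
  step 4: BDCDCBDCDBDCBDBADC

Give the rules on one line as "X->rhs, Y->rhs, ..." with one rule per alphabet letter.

A->BA, B->BD, C->D, D->C

  step 3 ⇒ step 4: BDCDBDCBDBACD ⇒ BD·C·D·C·BD·C·D·BD·C·BD·BA·D·C
    A ↦ BA
    B ↦ BD
    C ↦ D
    D ↦ C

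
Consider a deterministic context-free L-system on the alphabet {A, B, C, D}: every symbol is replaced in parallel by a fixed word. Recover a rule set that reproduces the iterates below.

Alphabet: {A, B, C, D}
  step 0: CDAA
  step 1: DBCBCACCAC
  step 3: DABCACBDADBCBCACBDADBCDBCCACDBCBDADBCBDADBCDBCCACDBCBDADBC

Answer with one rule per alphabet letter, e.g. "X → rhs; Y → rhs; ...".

A->CAC, B->DA, C->DBC, D->B

  step 0 ⇒ step 1: CDAA ⇒ DBC·B·CAC·CAC
    A ↦ CAC
    C ↦ DBC
    D ↦ B
    B ↦ DA  (constrained at step 1)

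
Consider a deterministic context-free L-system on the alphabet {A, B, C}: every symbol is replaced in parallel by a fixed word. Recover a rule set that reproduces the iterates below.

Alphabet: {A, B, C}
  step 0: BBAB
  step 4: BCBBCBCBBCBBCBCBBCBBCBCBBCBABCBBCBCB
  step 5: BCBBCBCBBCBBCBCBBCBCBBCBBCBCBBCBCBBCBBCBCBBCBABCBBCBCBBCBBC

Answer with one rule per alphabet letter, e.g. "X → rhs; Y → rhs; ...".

A->BA, B->BC, C->B

  step 4 ⇒ step 5: BCBBCBCBBCBBCBCBBCBBCBCBBCBABCBBCBCB ⇒ BC·B·BC·BC·B·BC·B·BC·BC·B·BC·BC·B·BC·B·BC·BC·B·BC·BC·B·BC·B·BC·BC·B·BC·BA·BC·B·BC·BC·B·BC·B·BC
    A ↦ BA
    B ↦ BC
    C ↦ B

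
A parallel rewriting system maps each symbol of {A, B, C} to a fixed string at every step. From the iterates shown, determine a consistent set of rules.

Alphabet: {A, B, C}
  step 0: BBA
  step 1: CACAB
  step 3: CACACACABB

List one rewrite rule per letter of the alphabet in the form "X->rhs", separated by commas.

  step 0 ⇒ step 1: BBA ⇒ CA·CA·B
    A ↦ B
    B ↦ CA
    C ↦ B  (constrained at step 1)

A->B, B->CA, C->B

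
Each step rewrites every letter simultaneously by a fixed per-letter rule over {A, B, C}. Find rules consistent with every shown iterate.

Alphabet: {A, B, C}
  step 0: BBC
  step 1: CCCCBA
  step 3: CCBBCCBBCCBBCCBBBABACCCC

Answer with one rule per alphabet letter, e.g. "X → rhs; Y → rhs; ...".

A->BB, B->CC, C->BA

  step 0 ⇒ step 1: BBC ⇒ CC·CC·BA
    B ↦ CC
    C ↦ BA
    A ↦ BB  (constrained at step 1)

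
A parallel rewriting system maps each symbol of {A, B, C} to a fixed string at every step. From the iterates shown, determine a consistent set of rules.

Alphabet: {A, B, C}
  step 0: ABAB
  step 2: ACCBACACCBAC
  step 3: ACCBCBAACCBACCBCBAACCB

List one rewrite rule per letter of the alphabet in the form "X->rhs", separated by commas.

A->AC, B->A, C->CB

  step 2 ⇒ step 3: ACCBACACCBAC ⇒ AC·CB·CB·A·AC·CB·AC·CB·CB·A·AC·CB
    A ↦ AC
    B ↦ A
    C ↦ CB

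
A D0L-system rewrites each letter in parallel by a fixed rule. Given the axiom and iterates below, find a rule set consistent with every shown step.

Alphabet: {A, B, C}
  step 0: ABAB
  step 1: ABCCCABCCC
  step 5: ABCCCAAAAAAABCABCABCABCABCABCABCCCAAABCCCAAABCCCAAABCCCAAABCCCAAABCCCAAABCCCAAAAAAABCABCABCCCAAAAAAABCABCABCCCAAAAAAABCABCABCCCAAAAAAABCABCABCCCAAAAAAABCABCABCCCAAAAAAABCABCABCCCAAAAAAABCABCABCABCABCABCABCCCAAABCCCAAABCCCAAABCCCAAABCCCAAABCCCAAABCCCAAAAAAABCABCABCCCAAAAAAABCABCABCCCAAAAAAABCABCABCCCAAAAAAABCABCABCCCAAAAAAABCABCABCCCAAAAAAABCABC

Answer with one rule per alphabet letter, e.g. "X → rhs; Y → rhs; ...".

A->ABC, B->CC, C->AA

  step 0 ⇒ step 1: ABAB ⇒ ABC·CC·ABC·CC
    A ↦ ABC
    B ↦ CC
    C ↦ AA  (constrained at step 1)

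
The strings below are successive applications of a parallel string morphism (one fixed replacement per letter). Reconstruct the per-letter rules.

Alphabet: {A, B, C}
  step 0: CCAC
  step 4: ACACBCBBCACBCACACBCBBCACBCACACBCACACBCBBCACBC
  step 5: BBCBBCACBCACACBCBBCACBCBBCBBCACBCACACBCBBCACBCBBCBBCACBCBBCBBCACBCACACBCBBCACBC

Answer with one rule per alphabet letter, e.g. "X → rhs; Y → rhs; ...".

  step 4 ⇒ step 5: ACACBCBBCACBCACACBCBBCACBCACACBCACACBCBBCACBC ⇒ B·BC·B·BC·AC·BC·AC·AC·BC·B·BC·AC·BC·B·BC·B·BC·AC·BC·AC·AC·BC·B·BC·AC·BC·B·BC·B·BC·AC·BC·B·BC·B·BC·AC·BC·AC·AC·BC·B·BC·AC·BC
    A ↦ B
    B ↦ AC
    C ↦ BC

A->B, B->AC, C->BC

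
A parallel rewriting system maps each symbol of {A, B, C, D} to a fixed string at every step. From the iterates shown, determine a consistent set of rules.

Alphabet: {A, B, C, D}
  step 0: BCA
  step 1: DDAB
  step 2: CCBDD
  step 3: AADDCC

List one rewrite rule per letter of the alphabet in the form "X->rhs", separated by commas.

  step 2 ⇒ step 3: CCBDD ⇒ A·A·DD·C·C
    B ↦ DD
    C ↦ A
    D ↦ C
  step 0 ⇒ step 1: BCA ⇒ DD·A·B
    A ↦ B

A->B, B->DD, C->A, D->C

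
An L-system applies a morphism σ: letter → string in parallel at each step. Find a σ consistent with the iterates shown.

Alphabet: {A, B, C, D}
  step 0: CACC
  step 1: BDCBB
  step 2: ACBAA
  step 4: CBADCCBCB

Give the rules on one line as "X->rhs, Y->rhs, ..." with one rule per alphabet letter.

  step 1 ⇒ step 2: BDCBB ⇒ A·C·B·A·A
    B ↦ A
    C ↦ B
    D ↦ C
  step 0 ⇒ step 1: CACC ⇒ B·DC·B·B
    A ↦ DC

A->DC, B->A, C->B, D->C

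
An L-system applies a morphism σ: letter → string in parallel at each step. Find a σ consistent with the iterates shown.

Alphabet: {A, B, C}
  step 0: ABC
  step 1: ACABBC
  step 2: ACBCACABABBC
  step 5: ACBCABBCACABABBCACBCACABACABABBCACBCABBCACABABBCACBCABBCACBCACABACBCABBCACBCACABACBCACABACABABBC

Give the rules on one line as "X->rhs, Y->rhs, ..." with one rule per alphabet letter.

  step 1 ⇒ step 2: ACABBC ⇒ AC·BC·AC·AB·AB·BC
    A ↦ AC
    B ↦ AB
    C ↦ BC

A->AC, B->AB, C->BC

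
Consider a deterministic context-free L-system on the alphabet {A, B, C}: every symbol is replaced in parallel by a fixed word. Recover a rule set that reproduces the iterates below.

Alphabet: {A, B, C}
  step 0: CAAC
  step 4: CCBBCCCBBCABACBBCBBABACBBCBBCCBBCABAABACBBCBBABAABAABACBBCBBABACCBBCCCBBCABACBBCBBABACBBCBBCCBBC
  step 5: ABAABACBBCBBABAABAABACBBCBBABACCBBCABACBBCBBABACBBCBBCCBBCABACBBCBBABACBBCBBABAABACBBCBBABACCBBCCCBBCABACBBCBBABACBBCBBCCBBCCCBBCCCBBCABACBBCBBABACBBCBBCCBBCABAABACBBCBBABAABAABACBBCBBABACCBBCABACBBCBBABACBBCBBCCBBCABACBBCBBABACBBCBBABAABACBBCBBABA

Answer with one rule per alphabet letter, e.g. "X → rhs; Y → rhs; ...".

  step 4 ⇒ step 5: CCBBCCCBBCABACBBCBBABACBBCBBCCBBCABAABACBBCBBABAABAABACBBCBBABACCBBCCCBBCABACBBCBBABACBBCBBCCBBC ⇒ ABA·ABA·CBB·CBB·ABA·ABA·ABA·CBB·CBB·ABA·C·CBB·C·ABA·CBB·CBB·ABA·CBB·CBB·C·CBB·C·ABA·CBB·CBB·ABA·CBB·CBB·ABA·ABA·CBB·CBB·ABA·C·CBB·C·C·CBB·C·ABA·CBB·CBB·ABA·CBB·CBB·C·CBB·C·C·CBB·C·C·CBB·C·ABA·CBB·CBB·ABA·CBB·CBB·C·CBB·C·ABA·ABA·CBB·CBB·ABA·ABA·ABA·CBB·CBB·ABA·C·CBB·C·ABA·CBB·CBB·ABA·CBB·CBB·C·CBB·C·ABA·CBB·CBB·ABA·CBB·CBB·ABA·ABA·CBB·CBB·ABA
    A ↦ C
    B ↦ CBB
    C ↦ ABA

A->C, B->CBB, C->ABA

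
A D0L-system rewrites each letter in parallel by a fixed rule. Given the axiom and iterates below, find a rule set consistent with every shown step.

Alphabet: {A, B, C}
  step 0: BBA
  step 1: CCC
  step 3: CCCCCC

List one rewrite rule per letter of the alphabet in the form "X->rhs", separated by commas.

  step 0 ⇒ step 1: BBA ⇒ C·C·C
    A ↦ C
    B ↦ C
    C ↦ AB  (constrained at step 1)

A->C, B->C, C->AB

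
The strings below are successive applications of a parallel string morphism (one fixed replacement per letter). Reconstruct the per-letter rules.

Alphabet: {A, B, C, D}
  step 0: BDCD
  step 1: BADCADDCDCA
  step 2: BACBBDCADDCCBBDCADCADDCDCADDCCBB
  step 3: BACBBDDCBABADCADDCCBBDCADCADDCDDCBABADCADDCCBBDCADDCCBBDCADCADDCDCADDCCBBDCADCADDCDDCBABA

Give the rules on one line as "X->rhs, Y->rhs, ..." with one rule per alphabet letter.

  step 2 ⇒ step 3: BACBBDCADDCCBBDCADCADDCDCADDCCBB ⇒ BA·CBB·DDC·BA·BA·DCA·DDC·CBB·DCA·DCA·DDC·DDC·BA·BA·DCA·DDC·CBB·DCA·DDC·CBB·DCA·DCA·DDC·DCA·DDC·CBB·DCA·DCA·DDC·DDC·BA·BA
    A ↦ CBB
    B ↦ BA
    C ↦ DDC
    D ↦ DCA

A->CBB, B->BA, C->DDC, D->DCA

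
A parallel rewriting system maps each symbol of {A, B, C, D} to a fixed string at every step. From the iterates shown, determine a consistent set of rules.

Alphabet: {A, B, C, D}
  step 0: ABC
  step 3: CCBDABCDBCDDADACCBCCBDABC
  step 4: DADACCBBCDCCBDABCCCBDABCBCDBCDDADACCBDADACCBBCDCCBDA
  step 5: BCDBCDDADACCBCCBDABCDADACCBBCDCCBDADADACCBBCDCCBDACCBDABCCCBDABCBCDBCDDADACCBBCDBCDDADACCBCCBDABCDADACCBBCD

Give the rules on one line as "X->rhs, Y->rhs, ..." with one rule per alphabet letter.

A->D, B->CCB, C->DA, D->BC

  step 4 ⇒ step 5: DADACCBBCDCCBDABCCCBDABCBCDBCDDADACCBDADACCBBCDCCBDA ⇒ BC·D·BC·D·DA·DA·CCB·CCB·DA·BC·DA·DA·CCB·BC·D·CCB·DA·DA·DA·CCB·BC·D·CCB·DA·CCB·DA·BC·CCB·DA·BC·BC·D·BC·D·DA·DA·CCB·BC·D·BC·D·DA·DA·CCB·CCB·DA·BC·DA·DA·CCB·BC·D
    A ↦ D
    B ↦ CCB
    C ↦ DA
    D ↦ BC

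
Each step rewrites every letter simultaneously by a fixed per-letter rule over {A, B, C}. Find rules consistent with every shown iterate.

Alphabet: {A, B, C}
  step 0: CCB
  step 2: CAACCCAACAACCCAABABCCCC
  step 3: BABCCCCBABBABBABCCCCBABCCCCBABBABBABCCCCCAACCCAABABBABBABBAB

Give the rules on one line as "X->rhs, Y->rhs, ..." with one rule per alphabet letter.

A->CC, B->CAA, C->BAB

  step 2 ⇒ step 3: CAACCCAACAACCCAABABCCCC ⇒ BAB·CC·CC·BAB·BAB·BAB·CC·CC·BAB·CC·CC·BAB·BAB·BAB·CC·CC·CAA·CC·CAA·BAB·BAB·BAB·BAB
    A ↦ CC
    B ↦ CAA
    C ↦ BAB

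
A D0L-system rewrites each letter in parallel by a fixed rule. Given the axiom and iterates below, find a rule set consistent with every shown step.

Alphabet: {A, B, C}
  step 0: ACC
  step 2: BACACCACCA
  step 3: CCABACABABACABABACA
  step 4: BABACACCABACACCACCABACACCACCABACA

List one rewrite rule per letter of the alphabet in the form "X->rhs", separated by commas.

  step 3 ⇒ step 4: CCABACABABACABABACA ⇒ BA·BA·CA·C·CA·BA·CA·C·CA·C·CA·BA·CA·C·CA·C·CA·BA·CA
    A ↦ CA
    B ↦ C
    C ↦ BA

A->CA, B->C, C->BA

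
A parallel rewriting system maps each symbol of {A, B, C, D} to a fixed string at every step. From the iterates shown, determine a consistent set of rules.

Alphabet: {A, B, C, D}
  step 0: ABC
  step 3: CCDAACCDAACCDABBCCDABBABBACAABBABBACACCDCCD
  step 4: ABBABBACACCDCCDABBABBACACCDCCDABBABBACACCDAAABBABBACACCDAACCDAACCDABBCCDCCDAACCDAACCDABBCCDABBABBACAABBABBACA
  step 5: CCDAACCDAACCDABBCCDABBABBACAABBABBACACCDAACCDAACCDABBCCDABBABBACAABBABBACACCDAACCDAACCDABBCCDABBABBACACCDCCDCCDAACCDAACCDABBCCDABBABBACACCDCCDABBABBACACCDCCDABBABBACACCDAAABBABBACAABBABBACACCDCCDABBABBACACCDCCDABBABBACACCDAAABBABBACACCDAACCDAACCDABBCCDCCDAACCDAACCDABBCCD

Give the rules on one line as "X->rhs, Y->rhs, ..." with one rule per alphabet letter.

A->CCD, B->A, C->ABB, D->ACA

  step 4 ⇒ step 5: ABBABBACACCDCCDABBABBACACCDCCDABBABBACACCDAAABBABBACACCDAACCDAACCDABBCCDCCDAACCDAACCDABBCCDABBABBACAABBABBACA ⇒ CCD·A·A·CCD·A·A·CCD·ABB·CCD·ABB·ABB·ACA·ABB·ABB·ACA·CCD·A·A·CCD·A·A·CCD·ABB·CCD·ABB·ABB·ACA·ABB·ABB·ACA·CCD·A·A·CCD·A·A·CCD·ABB·CCD·ABB·ABB·ACA·CCD·CCD·CCD·A·A·CCD·A·A·CCD·ABB·CCD·ABB·ABB·ACA·CCD·CCD·ABB·ABB·ACA·CCD·CCD·ABB·ABB·ACA·CCD·A·A·ABB·ABB·ACA·ABB·ABB·ACA·CCD·CCD·ABB·ABB·ACA·CCD·CCD·ABB·ABB·ACA·CCD·A·A·ABB·ABB·ACA·CCD·A·A·CCD·A·A·CCD·ABB·CCD·CCD·A·A·CCD·A·A·CCD·ABB·CCD
    A ↦ CCD
    B ↦ A
    C ↦ ABB
    D ↦ ACA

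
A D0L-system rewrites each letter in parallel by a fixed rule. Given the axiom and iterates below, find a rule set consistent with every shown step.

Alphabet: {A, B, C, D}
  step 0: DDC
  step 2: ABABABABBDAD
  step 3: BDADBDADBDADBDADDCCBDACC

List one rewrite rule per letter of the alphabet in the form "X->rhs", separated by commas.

  step 2 ⇒ step 3: ABABABABBDAD ⇒ BDA·D·BDA·D·BDA·D·BDA·D·D·CC·BDA·CC
    A ↦ BDA
    B ↦ D
    D ↦ CC
    C ↦ AB  (constrained at step 0)

A->BDA, B->D, C->AB, D->CC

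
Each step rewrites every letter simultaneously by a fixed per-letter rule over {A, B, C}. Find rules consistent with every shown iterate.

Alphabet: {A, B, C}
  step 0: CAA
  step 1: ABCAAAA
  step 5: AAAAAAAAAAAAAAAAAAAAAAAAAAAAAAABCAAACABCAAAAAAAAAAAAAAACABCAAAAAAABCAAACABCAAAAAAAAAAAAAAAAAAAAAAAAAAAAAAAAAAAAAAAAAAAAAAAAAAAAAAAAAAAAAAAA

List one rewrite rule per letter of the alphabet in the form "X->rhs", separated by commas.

  step 0 ⇒ step 1: CAA ⇒ ABC·AA·AA
    A ↦ AA
    C ↦ ABC
    B ↦ AC  (constrained at step 1)

A->AA, B->AC, C->ABC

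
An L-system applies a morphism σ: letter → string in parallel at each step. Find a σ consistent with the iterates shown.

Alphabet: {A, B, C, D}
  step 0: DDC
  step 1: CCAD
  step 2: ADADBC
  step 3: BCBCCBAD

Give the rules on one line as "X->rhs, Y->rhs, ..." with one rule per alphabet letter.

A->B, B->CB, C->AD, D->C

  step 2 ⇒ step 3: ADADBC ⇒ B·C·B·C·CB·AD
    A ↦ B
    B ↦ CB
    C ↦ AD
    D ↦ C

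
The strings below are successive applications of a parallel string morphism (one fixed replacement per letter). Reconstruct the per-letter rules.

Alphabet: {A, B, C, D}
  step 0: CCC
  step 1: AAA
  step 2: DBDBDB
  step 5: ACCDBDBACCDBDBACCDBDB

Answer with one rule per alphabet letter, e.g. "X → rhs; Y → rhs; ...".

  step 1 ⇒ step 2: AAA ⇒ DB·DB·DB
    A ↦ DB
    B ↦ C  (constrained at step 2)
  step 0 ⇒ step 1: CCC ⇒ A·A·A
    C ↦ A
    D ↦ AC  (constrained at step 2)

A->DB, B->C, C->A, D->AC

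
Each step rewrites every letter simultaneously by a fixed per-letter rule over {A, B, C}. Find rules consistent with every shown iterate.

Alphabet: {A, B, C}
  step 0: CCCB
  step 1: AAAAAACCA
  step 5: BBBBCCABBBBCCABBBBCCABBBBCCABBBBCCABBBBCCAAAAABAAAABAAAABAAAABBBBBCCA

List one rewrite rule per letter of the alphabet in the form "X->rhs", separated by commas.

A->B, B->CCA, C->AA

  step 0 ⇒ step 1: CCCB ⇒ AA·AA·AA·CCA
    B ↦ CCA
    C ↦ AA
    A ↦ B  (constrained at step 1)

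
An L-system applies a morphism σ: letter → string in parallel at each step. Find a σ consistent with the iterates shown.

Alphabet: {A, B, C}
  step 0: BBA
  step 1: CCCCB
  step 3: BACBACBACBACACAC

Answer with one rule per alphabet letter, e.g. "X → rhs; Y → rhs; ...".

A->B, B->CC, C->AC

  step 0 ⇒ step 1: BBA ⇒ CC·CC·B
    A ↦ B
    B ↦ CC
    C ↦ AC  (constrained at step 1)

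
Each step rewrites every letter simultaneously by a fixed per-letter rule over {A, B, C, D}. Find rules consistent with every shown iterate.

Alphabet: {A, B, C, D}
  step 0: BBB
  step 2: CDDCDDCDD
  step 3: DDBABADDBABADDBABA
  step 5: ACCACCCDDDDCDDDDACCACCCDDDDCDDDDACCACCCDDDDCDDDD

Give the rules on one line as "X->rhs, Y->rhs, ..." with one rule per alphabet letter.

A->C, B->AC, C->DD, D->BA

  step 2 ⇒ step 3: CDDCDDCDD ⇒ DD·BA·BA·DD·BA·BA·DD·BA·BA
    C ↦ DD
    D ↦ BA
    A ↦ C  (constrained at step 3)
    B ↦ AC  (constrained at step 0)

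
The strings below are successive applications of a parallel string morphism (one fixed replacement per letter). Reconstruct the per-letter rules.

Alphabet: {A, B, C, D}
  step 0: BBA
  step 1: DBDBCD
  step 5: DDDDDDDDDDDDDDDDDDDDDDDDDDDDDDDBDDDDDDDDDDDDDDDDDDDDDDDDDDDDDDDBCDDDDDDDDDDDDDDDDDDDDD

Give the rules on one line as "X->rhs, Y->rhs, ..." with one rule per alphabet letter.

  step 0 ⇒ step 1: BBA ⇒ DB·DB·CD
    A ↦ CD
    B ↦ DB
    C ↦ A  (constrained at step 1)
    D ↦ DD  (constrained at step 1)

A->CD, B->DB, C->A, D->DD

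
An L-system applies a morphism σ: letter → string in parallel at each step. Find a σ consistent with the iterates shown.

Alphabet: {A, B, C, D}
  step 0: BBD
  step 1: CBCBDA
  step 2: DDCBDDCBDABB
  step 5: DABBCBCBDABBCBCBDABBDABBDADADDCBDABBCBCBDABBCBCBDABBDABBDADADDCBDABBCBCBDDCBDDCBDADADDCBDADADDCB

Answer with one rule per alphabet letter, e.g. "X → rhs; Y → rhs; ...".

  step 1 ⇒ step 2: CBCBDA ⇒ DD·CB·DD·CB·DA·BB
    A ↦ BB
    B ↦ CB
    C ↦ DD
    D ↦ DA

A->BB, B->CB, C->DD, D->DA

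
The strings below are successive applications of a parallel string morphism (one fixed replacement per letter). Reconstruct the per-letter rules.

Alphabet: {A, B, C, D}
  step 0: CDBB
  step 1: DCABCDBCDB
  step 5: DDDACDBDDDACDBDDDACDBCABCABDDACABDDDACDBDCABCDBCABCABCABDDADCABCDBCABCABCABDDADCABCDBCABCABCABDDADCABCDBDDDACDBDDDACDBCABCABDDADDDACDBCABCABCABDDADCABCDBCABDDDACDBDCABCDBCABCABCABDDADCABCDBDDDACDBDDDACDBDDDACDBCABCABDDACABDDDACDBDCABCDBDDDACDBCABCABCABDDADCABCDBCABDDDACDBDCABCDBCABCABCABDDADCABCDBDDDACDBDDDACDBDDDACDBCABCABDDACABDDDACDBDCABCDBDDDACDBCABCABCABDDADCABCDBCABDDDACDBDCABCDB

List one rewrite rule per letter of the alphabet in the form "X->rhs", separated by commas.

  step 0 ⇒ step 1: CDBB ⇒ D·CAB·CDB·CDB
    B ↦ CDB
    C ↦ D
    D ↦ CAB
    A ↦ DDA  (constrained at step 1)

A->DDA, B->CDB, C->D, D->CAB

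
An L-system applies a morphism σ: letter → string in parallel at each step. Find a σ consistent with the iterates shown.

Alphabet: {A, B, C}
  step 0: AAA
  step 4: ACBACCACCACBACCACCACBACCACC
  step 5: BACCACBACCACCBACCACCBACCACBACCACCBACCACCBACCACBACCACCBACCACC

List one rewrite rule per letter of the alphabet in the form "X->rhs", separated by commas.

  step 4 ⇒ step 5: ACBACCACCACBACCACCACBACCACC ⇒ B·ACC·AC·B·ACC·ACC·B·ACC·ACC·B·ACC·AC·B·ACC·ACC·B·ACC·ACC·B·ACC·AC·B·ACC·ACC·B·ACC·ACC
    A ↦ B
    B ↦ AC
    C ↦ ACC

A->B, B->AC, C->ACC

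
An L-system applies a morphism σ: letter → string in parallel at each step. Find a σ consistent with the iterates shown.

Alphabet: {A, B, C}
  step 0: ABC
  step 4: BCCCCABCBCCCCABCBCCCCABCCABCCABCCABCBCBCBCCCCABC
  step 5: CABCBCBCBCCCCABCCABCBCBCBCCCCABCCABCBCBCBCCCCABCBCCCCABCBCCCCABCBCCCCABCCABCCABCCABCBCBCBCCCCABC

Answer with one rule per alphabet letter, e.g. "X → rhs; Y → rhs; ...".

  step 4 ⇒ step 5: BCCCCABCBCCCCABCBCCCCABCCABCCABCCABCBCBCBCCCCABC ⇒ CA·BC·BC·BC·BC·CC·CA·BC·CA·BC·BC·BC·BC·CC·CA·BC·CA·BC·BC·BC·BC·CC·CA·BC·BC·CC·CA·BC·BC·CC·CA·BC·BC·CC·CA·BC·CA·BC·CA·BC·CA·BC·BC·BC·BC·CC·CA·BC
    A ↦ CC
    B ↦ CA
    C ↦ BC

A->CC, B->CA, C->BC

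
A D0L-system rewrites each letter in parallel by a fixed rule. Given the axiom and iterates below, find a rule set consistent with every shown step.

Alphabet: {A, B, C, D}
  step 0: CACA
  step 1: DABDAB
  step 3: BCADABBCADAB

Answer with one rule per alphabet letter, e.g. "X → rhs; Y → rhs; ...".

A->B, B->CA, C->DA, D->A

  step 0 ⇒ step 1: CACA ⇒ DA·B·DA·B
    A ↦ B
    C ↦ DA
    B ↦ CA  (constrained at step 1)
    D ↦ A  (constrained at step 1)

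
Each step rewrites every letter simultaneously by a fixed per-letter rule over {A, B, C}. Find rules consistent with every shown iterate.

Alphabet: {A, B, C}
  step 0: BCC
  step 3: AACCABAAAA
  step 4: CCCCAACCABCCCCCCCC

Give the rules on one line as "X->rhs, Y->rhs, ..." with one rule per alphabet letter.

  step 3 ⇒ step 4: AACCABAAAA ⇒ CC·CC·A·A·CC·AB·CC·CC·CC·CC
    A ↦ CC
    B ↦ AB
    C ↦ A

A->CC, B->AB, C->A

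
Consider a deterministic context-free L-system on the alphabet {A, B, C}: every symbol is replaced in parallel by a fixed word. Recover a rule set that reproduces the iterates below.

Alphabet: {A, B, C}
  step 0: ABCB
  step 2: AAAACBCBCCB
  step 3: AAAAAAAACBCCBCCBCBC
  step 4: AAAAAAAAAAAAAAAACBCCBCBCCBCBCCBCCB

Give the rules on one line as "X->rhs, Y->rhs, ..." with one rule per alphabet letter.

A->AA, B->C, C->CB

  step 3 ⇒ step 4: AAAAAAAACBCCBCCBCBC ⇒ AA·AA·AA·AA·AA·AA·AA·AA·CB·C·CB·CB·C·CB·CB·C·CB·C·CB
    A ↦ AA
    B ↦ C
    C ↦ CB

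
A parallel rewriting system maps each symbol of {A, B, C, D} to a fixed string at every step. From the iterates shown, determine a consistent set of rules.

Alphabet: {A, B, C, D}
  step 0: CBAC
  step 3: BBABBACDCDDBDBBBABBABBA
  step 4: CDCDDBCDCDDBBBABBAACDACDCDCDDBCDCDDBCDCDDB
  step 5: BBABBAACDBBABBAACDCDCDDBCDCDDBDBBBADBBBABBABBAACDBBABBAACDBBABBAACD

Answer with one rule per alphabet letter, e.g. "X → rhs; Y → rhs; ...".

  step 4 ⇒ step 5: CDCDDBCDCDDBBBABBAACDACDCDCDDBCDCDDBCDCDDB ⇒ BB·A·BB·A·A·CD·BB·A·BB·A·A·CD·CD·CD·DB·CD·CD·DB·DB·BB·A·DB·BB·A·BB·A·BB·A·A·CD·BB·A·BB·A·A·CD·BB·A·BB·A·A·CD
    A ↦ DB
    B ↦ CD
    C ↦ BB
    D ↦ A

A->DB, B->CD, C->BB, D->A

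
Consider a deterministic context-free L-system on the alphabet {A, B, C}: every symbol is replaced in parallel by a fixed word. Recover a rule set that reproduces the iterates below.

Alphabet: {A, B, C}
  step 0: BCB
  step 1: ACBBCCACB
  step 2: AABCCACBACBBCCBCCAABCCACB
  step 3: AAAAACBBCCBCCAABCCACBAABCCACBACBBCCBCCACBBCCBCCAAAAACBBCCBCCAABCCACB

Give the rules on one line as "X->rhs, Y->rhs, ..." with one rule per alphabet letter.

  step 2 ⇒ step 3: AABCCACBACBBCCBCCAABCCACB ⇒ AA·AA·ACB·BCC·BCC·AA·BCC·ACB·AA·BCC·ACB·ACB·BCC·BCC·ACB·BCC·BCC·AA·AA·ACB·BCC·BCC·AA·BCC·ACB
    A ↦ AA
    B ↦ ACB
    C ↦ BCC

A->AA, B->ACB, C->BCC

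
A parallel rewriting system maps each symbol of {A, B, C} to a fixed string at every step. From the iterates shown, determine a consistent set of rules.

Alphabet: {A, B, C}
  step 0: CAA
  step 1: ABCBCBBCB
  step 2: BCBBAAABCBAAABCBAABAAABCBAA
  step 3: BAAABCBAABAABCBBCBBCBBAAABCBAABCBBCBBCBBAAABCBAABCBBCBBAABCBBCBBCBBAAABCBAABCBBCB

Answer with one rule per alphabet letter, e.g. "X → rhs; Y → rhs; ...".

  step 2 ⇒ step 3: BCBBAAABCBAAABCBAABAAABCBAA ⇒ BAA·ABC·BAA·BAA·BCB·BCB·BCB·BAA·ABC·BAA·BCB·BCB·BCB·BAA·ABC·BAA·BCB·BCB·BAA·BCB·BCB·BCB·BAA·ABC·BAA·BCB·BCB
    A ↦ BCB
    B ↦ BAA
    C ↦ ABC

A->BCB, B->BAA, C->ABC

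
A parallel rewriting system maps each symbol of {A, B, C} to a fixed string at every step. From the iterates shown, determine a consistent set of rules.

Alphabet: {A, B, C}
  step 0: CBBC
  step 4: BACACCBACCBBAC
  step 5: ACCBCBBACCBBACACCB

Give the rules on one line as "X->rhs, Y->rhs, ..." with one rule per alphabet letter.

A->C, B->AC, C->B

  step 4 ⇒ step 5: BACACCBACCBBAC ⇒ AC·C·B·C·B·B·AC·C·B·B·AC·AC·C·B
    A ↦ C
    B ↦ AC
    C ↦ B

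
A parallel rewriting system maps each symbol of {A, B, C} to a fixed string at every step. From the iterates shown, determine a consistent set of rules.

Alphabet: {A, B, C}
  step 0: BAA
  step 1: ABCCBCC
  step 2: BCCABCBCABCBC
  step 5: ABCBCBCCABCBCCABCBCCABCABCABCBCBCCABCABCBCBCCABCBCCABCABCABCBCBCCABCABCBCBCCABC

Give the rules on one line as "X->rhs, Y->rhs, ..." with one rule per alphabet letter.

A->BCC, B->A, C->BC

  step 1 ⇒ step 2: ABCCBCC ⇒ BCC·A·BC·BC·A·BC·BC
    A ↦ BCC
    B ↦ A
    C ↦ BC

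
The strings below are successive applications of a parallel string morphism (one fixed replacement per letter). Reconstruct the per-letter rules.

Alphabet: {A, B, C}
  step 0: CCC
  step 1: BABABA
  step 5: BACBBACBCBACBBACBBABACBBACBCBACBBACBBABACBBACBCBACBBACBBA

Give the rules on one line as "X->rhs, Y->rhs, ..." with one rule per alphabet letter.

A->C, B->CB, C->BA

  step 0 ⇒ step 1: CCC ⇒ BA·BA·BA
    C ↦ BA
    A ↦ C  (constrained at step 1)
    B ↦ CB  (constrained at step 1)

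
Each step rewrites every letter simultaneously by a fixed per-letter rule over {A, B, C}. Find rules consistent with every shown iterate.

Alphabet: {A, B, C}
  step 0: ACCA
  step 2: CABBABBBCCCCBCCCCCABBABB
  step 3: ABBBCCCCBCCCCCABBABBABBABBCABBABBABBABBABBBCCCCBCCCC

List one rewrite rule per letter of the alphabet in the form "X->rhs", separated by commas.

A->BCC, B->C, C->ABB

  step 2 ⇒ step 3: CABBABBBCCCCBCCCCCABBABB ⇒ ABB·BCC·C·C·BCC·C·C·C·ABB·ABB·ABB·ABB·C·ABB·ABB·ABB·ABB·ABB·BCC·C·C·BCC·C·C
    A ↦ BCC
    B ↦ C
    C ↦ ABB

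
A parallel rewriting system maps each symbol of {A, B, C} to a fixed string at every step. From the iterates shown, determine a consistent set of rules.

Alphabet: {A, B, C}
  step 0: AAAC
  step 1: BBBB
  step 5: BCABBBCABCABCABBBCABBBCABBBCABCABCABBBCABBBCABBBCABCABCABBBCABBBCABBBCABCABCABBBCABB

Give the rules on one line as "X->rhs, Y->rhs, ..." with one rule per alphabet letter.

  step 0 ⇒ step 1: AAAC ⇒ B·B·B·B
    A ↦ B
    C ↦ B
    B ↦ BCA  (constrained at step 1)

A->B, B->BCA, C->B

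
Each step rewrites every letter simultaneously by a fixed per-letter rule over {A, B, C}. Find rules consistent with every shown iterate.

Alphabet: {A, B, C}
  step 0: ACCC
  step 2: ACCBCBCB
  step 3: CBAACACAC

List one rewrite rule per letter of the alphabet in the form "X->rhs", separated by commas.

  step 2 ⇒ step 3: ACCBCBCB ⇒ CB·A·A·C·A·C·A·C
    A ↦ CB
    B ↦ C
    C ↦ A

A->CB, B->C, C->A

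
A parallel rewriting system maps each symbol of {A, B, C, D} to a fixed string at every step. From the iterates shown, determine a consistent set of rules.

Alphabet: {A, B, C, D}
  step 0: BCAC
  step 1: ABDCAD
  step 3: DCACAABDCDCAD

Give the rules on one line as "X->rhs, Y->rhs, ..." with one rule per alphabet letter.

  step 0 ⇒ step 1: BCAC ⇒ AB·D·CA·D
    A ↦ CA
    B ↦ AB
    C ↦ D
    D ↦ C  (constrained at step 1)

A->CA, B->AB, C->D, D->C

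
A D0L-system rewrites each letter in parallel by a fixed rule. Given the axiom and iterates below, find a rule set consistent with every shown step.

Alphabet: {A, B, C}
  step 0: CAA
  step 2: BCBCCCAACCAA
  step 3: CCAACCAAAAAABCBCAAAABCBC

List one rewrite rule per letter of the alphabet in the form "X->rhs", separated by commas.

  step 2 ⇒ step 3: BCBCCCAACCAA ⇒ CC·AA·CC·AA·AA·AA·BC·BC·AA·AA·BC·BC
    A ↦ BC
    B ↦ CC
    C ↦ AA

A->BC, B->CC, C->AA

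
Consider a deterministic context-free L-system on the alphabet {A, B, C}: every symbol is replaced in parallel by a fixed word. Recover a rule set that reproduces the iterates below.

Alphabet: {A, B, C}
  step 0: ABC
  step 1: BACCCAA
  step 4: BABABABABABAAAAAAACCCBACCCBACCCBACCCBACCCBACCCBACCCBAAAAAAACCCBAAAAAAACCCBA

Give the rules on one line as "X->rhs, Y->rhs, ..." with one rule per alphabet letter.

  step 0 ⇒ step 1: ABC ⇒ BA·CCC·AA
    A ↦ BA
    B ↦ CCC
    C ↦ AA

A->BA, B->CCC, C->AA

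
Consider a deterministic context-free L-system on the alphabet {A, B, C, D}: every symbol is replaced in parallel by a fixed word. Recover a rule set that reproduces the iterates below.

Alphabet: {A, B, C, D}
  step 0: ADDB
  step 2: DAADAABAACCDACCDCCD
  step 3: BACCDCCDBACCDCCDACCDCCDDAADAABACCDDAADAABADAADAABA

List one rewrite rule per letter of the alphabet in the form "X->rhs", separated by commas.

  step 2 ⇒ step 3: DAADAABAACCDACCDCCD ⇒ BA·CCD·CCD·BA·CCD·CCD·A·CCD·CCD·DAA·DAA·BA·CCD·DAA·DAA·BA·DAA·DAA·BA
    A ↦ CCD
    B ↦ A
    C ↦ DAA
    D ↦ BA

A->CCD, B->A, C->DAA, D->BA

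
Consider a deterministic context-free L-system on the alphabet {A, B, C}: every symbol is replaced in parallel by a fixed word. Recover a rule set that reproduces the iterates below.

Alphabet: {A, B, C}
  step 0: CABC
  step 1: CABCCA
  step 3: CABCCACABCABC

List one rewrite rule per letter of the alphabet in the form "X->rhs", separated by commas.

A->B, B->C, C->CA

  step 0 ⇒ step 1: CABC ⇒ CA·B·C·CA
    A ↦ B
    B ↦ C
    C ↦ CA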